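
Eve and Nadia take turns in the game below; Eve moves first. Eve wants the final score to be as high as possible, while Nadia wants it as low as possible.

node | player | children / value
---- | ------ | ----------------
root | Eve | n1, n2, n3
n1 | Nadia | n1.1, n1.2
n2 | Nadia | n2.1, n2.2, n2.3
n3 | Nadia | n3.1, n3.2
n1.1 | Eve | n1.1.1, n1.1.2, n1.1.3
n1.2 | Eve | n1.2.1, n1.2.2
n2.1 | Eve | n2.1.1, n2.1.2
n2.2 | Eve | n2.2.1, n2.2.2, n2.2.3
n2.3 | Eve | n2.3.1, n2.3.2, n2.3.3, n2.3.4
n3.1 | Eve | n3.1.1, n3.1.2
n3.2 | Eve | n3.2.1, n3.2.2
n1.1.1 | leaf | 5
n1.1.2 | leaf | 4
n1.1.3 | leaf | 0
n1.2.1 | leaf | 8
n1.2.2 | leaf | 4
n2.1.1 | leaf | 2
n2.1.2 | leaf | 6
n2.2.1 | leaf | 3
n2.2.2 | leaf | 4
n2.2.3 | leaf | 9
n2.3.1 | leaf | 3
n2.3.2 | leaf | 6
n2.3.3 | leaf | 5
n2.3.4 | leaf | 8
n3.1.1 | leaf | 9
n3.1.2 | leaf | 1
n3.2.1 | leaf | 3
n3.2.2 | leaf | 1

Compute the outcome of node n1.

5

n1.1 (Eve): max(5, 4, 0) = 5
n1.2 (Eve): max(8, 4) = 8
n1 (Nadia): min(5, 8) = 5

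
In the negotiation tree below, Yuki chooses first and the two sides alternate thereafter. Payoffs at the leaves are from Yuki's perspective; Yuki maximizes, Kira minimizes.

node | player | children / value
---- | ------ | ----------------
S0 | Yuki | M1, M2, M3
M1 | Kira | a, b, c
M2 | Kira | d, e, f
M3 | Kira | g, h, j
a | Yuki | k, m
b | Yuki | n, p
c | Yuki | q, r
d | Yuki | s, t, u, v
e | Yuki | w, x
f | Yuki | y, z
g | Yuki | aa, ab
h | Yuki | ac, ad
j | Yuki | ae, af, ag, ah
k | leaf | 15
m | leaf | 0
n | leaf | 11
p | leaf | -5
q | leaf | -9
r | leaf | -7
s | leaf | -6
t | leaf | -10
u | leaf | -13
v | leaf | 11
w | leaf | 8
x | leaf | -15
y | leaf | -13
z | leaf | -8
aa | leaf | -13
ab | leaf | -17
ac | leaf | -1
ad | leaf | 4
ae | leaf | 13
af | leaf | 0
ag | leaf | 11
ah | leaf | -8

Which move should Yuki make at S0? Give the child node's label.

M1

a (Yuki): max(15, 0) = 15
b (Yuki): max(11, -5) = 11
c (Yuki): max(-9, -7) = -7
M1 (Kira): min(15, 11, -7) = -7
d (Yuki): max(-6, -10, -13, 11) = 11
e (Yuki): max(8, -15) = 8
f (Yuki): max(-13, -8) = -8
M2 (Kira): min(11, 8, -8) = -8
g (Yuki): max(-13, -17) = -13
h (Yuki): max(-1, 4) = 4
j (Yuki): max(13, 0, 11, -8) = 13
M3 (Kira): min(-13, 4, 13) = -13
S0 (Yuki): max(-7, -8, -13) = -7
Yuki at S0 wants the highest of {M1=-7, M2=-8, M3=-13}, so chooses M1.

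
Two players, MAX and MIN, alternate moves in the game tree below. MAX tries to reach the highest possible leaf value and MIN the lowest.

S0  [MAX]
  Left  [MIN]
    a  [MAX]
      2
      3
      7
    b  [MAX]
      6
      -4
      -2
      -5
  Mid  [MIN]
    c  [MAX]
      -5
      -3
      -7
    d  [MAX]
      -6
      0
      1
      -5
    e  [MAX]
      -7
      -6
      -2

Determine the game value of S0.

6

a (MAX): max(2, 3, 7) = 7
b (MAX): max(6, -4, -2, -5) = 6
Left (MIN): min(7, 6) = 6
c (MAX): max(-5, -3, -7) = -3
d (MAX): max(-6, 0, 1, -5) = 1
e (MAX): max(-7, -6, -2) = -2
Mid (MIN): min(-3, 1, -2) = -3
S0 (MAX): max(6, -3) = 6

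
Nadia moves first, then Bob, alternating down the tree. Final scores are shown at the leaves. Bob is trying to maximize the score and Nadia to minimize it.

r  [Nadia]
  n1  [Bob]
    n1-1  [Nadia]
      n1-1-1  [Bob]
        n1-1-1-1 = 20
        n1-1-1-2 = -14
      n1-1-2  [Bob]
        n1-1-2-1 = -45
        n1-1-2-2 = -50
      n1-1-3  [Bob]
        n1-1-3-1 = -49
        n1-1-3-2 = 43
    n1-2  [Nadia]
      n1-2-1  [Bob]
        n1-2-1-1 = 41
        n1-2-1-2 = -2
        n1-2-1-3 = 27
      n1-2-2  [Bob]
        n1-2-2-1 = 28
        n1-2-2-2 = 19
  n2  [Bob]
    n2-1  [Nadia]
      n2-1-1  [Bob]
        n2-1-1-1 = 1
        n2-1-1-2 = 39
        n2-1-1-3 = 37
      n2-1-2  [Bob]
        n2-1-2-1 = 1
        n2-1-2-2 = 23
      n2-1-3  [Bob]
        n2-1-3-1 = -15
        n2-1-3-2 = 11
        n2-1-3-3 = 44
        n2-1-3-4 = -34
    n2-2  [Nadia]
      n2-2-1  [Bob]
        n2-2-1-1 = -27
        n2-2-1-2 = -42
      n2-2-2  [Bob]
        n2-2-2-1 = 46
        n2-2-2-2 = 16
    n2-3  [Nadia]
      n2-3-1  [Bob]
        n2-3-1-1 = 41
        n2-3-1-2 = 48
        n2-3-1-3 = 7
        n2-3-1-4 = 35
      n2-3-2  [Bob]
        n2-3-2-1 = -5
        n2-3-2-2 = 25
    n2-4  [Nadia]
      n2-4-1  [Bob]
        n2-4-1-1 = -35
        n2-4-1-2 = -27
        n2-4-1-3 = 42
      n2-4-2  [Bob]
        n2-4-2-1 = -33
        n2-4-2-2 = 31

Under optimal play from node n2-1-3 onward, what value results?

n2-1-3 (Bob): max(-15, 11, 44, -34) = 44

44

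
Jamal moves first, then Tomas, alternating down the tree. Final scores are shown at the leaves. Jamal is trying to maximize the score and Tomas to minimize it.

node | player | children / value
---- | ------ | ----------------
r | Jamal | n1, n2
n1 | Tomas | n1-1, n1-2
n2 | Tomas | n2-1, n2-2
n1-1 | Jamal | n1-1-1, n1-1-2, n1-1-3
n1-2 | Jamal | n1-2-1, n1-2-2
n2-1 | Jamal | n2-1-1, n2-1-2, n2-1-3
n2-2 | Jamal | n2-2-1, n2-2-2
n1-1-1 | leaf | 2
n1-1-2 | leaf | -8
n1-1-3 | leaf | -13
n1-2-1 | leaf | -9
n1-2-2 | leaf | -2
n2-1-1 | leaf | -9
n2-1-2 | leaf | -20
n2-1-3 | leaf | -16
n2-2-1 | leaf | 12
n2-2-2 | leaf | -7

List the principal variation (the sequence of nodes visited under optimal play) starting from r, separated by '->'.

r -> n1 -> n1-2 -> n1-2-2

n1-1 (Jamal): max(2, -8, -13) = 2
n1-2 (Jamal): max(-9, -2) = -2
n1 (Tomas): min(2, -2) = -2
n2-1 (Jamal): max(-9, -20, -16) = -9
n2-2 (Jamal): max(12, -7) = 12
n2 (Tomas): min(-9, 12) = -9
r (Jamal): max(-2, -9) = -2
At r, Jamal picks n1 (highest: -2).
At n1, Tomas picks n1-2 (lowest: -2).
At n1-2, Jamal picks n1-2-2 (highest: -2).
Terminal value -2.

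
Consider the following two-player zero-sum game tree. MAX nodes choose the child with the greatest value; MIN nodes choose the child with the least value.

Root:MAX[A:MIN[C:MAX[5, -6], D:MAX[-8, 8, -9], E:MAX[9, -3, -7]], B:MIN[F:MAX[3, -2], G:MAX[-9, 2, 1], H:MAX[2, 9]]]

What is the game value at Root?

5

C (MAX): max(5, -6) = 5
D (MAX): max(-8, 8, -9) = 8
E (MAX): max(9, -3, -7) = 9
A (MIN): min(5, 8, 9) = 5
F (MAX): max(3, -2) = 3
G (MAX): max(-9, 2, 1) = 2
H (MAX): max(2, 9) = 9
B (MIN): min(3, 2, 9) = 2
Root (MAX): max(5, 2) = 5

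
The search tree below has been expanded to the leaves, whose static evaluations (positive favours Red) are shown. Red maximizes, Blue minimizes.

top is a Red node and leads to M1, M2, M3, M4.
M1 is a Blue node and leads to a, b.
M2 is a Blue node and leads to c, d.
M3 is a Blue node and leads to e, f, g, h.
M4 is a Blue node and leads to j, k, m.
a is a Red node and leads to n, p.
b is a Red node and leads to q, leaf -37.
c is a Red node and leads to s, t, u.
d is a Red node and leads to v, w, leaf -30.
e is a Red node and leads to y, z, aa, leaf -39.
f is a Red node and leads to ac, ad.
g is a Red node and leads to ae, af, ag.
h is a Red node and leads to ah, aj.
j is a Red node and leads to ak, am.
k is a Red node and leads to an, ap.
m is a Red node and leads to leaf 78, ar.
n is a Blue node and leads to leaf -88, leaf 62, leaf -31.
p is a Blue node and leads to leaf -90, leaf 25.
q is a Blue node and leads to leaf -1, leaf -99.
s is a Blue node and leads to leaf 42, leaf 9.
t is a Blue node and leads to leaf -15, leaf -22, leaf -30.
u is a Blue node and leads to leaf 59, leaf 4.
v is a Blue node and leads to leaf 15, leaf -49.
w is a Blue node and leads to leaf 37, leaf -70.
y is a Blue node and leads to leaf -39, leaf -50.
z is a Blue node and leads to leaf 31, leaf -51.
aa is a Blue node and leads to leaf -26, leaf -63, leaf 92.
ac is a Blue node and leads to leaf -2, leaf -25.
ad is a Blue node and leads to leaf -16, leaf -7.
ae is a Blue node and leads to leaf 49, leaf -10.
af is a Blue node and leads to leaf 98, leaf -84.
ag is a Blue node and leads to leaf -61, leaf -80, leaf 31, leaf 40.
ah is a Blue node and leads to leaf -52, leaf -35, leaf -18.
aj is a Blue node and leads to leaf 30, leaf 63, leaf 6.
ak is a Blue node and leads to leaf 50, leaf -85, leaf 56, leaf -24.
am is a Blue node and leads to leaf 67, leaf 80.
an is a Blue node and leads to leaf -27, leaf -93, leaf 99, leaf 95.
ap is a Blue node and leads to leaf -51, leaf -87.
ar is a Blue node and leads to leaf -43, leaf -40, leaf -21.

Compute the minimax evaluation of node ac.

-25

ac (Blue): min(-2, -25) = -25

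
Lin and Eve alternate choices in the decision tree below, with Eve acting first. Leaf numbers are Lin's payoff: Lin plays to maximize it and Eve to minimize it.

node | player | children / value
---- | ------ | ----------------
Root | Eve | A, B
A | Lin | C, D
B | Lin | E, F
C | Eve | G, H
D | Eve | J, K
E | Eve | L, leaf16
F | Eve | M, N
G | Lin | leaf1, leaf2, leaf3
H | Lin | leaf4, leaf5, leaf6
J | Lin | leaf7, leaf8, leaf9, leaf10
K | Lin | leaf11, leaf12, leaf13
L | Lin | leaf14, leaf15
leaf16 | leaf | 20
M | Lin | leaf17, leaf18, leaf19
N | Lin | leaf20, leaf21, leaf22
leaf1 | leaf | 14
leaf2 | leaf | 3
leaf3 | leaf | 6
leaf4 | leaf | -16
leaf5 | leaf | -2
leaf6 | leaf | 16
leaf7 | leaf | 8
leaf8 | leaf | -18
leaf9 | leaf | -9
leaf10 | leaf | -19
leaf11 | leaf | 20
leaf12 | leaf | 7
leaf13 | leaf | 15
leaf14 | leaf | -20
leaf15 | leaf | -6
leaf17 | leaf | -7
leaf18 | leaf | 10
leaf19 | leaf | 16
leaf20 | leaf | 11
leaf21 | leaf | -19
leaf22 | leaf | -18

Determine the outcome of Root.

G (Lin): max(14, 3, 6) = 14
H (Lin): max(-16, -2, 16) = 16
C (Eve): min(14, 16) = 14
J (Lin): max(8, -18, -9, -19) = 8
K (Lin): max(20, 7, 15) = 20
D (Eve): min(8, 20) = 8
A (Lin): max(14, 8) = 14
L (Lin): max(-20, -6) = -6
E (Eve): min(-6, 20) = -6
M (Lin): max(-7, 10, 16) = 16
N (Lin): max(11, -19, -18) = 11
F (Eve): min(16, 11) = 11
B (Lin): max(-6, 11) = 11
Root (Eve): min(14, 11) = 11

11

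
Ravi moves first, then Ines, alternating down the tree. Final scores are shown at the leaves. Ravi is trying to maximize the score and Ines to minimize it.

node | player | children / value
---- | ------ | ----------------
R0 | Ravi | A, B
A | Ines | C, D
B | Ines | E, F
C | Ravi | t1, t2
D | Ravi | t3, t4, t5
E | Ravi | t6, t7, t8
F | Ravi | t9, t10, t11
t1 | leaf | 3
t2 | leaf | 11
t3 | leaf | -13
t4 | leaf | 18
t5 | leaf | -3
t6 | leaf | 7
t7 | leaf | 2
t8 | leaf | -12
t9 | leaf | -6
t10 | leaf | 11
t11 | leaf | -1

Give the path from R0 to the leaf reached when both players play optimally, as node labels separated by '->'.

C (Ravi): max(3, 11) = 11
D (Ravi): max(-13, 18, -3) = 18
A (Ines): min(11, 18) = 11
E (Ravi): max(7, 2, -12) = 7
F (Ravi): max(-6, 11, -1) = 11
B (Ines): min(7, 11) = 7
R0 (Ravi): max(11, 7) = 11
At R0, Ravi picks A (highest: 11).
At A, Ines picks C (lowest: 11).
At C, Ravi picks t2 (highest: 11).
Terminal value 11.

R0 -> A -> C -> t2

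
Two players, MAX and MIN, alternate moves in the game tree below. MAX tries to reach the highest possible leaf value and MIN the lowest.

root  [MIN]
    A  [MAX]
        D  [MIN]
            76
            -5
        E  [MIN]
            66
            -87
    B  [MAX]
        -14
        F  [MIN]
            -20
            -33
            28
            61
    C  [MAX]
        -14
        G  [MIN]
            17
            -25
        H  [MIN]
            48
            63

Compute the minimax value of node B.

-14

F (MIN): min(-20, -33, 28, 61) = -33
B (MAX): max(-14, -33) = -14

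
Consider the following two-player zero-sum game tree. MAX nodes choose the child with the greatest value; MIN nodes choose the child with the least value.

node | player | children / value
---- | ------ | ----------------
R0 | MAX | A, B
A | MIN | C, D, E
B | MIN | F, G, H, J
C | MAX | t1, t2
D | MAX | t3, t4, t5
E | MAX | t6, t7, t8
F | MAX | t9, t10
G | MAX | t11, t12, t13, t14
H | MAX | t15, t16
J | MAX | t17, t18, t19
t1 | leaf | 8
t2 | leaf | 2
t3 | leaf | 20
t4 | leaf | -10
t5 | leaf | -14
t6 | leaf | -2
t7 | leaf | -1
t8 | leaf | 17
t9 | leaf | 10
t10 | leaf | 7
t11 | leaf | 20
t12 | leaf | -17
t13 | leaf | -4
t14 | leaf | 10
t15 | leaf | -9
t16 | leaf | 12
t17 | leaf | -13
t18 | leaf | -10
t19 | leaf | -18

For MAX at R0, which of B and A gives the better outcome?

A

F (MAX): max(10, 7) = 10
G (MAX): max(20, -17, -4, 10) = 20
H (MAX): max(-9, 12) = 12
J (MAX): max(-13, -10, -18) = -10
B (MIN): min(10, 20, 12, -10) = -10
C (MAX): max(8, 2) = 8
D (MAX): max(20, -10, -14) = 20
E (MAX): max(-2, -1, 17) = 17
A (MIN): min(8, 20, 17) = 8
MAX prefers the higher value; B=-10, A=8. A is better since 8 > -10.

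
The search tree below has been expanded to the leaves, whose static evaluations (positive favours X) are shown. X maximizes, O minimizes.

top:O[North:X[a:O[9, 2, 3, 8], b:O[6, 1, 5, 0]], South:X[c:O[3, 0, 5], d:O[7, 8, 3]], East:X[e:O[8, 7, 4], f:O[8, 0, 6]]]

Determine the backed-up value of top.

a (O): min(9, 2, 3, 8) = 2
b (O): min(6, 1, 5, 0) = 0
North (X): max(2, 0) = 2
c (O): min(3, 0, 5) = 0
d (O): min(7, 8, 3) = 3
South (X): max(0, 3) = 3
e (O): min(8, 7, 4) = 4
f (O): min(8, 0, 6) = 0
East (X): max(4, 0) = 4
top (O): min(2, 3, 4) = 2

2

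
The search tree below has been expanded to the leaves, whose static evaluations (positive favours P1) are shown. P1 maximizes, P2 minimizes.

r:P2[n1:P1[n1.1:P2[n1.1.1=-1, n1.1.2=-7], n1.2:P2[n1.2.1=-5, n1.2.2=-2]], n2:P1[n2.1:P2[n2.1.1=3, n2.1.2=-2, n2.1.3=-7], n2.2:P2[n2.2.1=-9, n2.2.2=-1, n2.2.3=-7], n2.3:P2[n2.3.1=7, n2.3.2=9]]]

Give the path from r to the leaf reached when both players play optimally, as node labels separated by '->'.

n1.1 (P2): min(-1, -7) = -7
n1.2 (P2): min(-5, -2) = -5
n1 (P1): max(-7, -5) = -5
n2.1 (P2): min(3, -2, -7) = -7
n2.2 (P2): min(-9, -1, -7) = -9
n2.3 (P2): min(7, 9) = 7
n2 (P1): max(-7, -9, 7) = 7
r (P2): min(-5, 7) = -5
At r, P2 picks n1 (lowest: -5).
At n1, P1 picks n1.2 (highest: -5).
At n1.2, P2 picks n1.2.1 (lowest: -5).
Terminal value -5.

r -> n1 -> n1.2 -> n1.2.1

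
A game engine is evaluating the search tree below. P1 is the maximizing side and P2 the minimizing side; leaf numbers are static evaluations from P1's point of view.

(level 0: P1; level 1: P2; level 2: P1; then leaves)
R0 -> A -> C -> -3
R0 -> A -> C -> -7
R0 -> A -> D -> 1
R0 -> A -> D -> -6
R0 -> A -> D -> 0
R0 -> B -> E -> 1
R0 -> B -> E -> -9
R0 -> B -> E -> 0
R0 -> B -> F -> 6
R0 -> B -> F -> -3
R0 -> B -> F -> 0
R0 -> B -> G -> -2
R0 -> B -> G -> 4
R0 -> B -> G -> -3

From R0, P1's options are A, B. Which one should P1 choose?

B

C (P1): max(-3, -7) = -3
D (P1): max(1, -6, 0) = 1
A (P2): min(-3, 1) = -3
E (P1): max(1, -9, 0) = 1
F (P1): max(6, -3, 0) = 6
G (P1): max(-2, 4, -3) = 4
B (P2): min(1, 6, 4) = 1
R0 (P1): max(-3, 1) = 1
P1 at R0 wants the highest of {A=-3, B=1}, so chooses B.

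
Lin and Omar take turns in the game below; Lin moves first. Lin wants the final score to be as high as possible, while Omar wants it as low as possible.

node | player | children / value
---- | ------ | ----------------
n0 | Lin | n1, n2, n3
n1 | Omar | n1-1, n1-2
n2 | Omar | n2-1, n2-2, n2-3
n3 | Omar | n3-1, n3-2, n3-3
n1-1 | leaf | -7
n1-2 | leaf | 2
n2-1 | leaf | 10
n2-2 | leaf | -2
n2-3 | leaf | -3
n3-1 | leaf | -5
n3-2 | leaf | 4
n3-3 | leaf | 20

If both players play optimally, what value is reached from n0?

n1 (Omar): min(-7, 2) = -7
n2 (Omar): min(10, -2, -3) = -3
n3 (Omar): min(-5, 4, 20) = -5
n0 (Lin): max(-7, -3, -5) = -3

-3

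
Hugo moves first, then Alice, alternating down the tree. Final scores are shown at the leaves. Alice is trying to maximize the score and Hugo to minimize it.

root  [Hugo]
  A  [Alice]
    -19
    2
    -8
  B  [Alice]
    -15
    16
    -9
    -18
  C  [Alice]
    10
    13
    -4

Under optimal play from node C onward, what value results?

13

C (Alice): max(10, 13, -4) = 13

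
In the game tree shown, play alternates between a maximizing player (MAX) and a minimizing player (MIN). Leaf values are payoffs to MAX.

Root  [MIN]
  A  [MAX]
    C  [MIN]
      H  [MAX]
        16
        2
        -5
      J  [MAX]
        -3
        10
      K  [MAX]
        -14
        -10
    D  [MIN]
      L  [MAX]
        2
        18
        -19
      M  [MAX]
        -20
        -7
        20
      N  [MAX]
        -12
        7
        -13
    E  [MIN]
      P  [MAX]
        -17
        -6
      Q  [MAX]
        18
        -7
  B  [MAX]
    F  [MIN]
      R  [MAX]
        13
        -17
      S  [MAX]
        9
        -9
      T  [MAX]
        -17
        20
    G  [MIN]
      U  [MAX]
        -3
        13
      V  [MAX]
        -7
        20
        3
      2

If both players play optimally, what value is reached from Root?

H (MAX): max(16, 2, -5) = 16
J (MAX): max(-3, 10) = 10
K (MAX): max(-14, -10) = -10
C (MIN): min(16, 10, -10) = -10
L (MAX): max(2, 18, -19) = 18
M (MAX): max(-20, -7, 20) = 20
N (MAX): max(-12, 7, -13) = 7
D (MIN): min(18, 20, 7) = 7
P (MAX): max(-17, -6) = -6
Q (MAX): max(18, -7) = 18
E (MIN): min(-6, 18) = -6
A (MAX): max(-10, 7, -6) = 7
R (MAX): max(13, -17) = 13
S (MAX): max(9, -9) = 9
T (MAX): max(-17, 20) = 20
F (MIN): min(13, 9, 20) = 9
U (MAX): max(-3, 13) = 13
V (MAX): max(-7, 20, 3) = 20
G (MIN): min(13, 20, 2) = 2
B (MAX): max(9, 2) = 9
Root (MIN): min(7, 9) = 7

7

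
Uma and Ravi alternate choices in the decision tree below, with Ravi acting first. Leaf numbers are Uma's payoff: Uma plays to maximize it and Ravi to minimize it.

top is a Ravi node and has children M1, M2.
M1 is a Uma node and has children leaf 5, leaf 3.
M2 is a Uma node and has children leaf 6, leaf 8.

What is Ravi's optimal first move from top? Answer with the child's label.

M1

M1 (Uma): max(5, 3) = 5
M2 (Uma): max(6, 8) = 8
top (Ravi): min(5, 8) = 5
Ravi at top wants the lowest of {M1=5, M2=8}, so chooses M1.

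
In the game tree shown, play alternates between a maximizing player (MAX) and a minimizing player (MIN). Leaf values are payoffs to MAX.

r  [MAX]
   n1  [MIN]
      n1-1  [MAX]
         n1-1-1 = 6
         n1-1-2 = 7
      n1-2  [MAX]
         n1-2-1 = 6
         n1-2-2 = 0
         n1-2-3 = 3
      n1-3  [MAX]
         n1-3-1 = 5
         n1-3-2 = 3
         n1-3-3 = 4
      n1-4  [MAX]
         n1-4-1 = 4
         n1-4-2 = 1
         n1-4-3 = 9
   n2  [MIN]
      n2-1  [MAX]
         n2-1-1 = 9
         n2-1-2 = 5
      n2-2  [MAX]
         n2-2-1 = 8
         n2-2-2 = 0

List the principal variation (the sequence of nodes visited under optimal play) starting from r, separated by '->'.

r -> n2 -> n2-2 -> n2-2-1

n1-1 (MAX): max(6, 7) = 7
n1-2 (MAX): max(6, 0, 3) = 6
n1-3 (MAX): max(5, 3, 4) = 5
n1-4 (MAX): max(4, 1, 9) = 9
n1 (MIN): min(7, 6, 5, 9) = 5
n2-1 (MAX): max(9, 5) = 9
n2-2 (MAX): max(8, 0) = 8
n2 (MIN): min(9, 8) = 8
r (MAX): max(5, 8) = 8
At r, MAX picks n2 (highest: 8).
At n2, MIN picks n2-2 (lowest: 8).
At n2-2, MAX picks n2-2-1 (highest: 8).
Terminal value 8.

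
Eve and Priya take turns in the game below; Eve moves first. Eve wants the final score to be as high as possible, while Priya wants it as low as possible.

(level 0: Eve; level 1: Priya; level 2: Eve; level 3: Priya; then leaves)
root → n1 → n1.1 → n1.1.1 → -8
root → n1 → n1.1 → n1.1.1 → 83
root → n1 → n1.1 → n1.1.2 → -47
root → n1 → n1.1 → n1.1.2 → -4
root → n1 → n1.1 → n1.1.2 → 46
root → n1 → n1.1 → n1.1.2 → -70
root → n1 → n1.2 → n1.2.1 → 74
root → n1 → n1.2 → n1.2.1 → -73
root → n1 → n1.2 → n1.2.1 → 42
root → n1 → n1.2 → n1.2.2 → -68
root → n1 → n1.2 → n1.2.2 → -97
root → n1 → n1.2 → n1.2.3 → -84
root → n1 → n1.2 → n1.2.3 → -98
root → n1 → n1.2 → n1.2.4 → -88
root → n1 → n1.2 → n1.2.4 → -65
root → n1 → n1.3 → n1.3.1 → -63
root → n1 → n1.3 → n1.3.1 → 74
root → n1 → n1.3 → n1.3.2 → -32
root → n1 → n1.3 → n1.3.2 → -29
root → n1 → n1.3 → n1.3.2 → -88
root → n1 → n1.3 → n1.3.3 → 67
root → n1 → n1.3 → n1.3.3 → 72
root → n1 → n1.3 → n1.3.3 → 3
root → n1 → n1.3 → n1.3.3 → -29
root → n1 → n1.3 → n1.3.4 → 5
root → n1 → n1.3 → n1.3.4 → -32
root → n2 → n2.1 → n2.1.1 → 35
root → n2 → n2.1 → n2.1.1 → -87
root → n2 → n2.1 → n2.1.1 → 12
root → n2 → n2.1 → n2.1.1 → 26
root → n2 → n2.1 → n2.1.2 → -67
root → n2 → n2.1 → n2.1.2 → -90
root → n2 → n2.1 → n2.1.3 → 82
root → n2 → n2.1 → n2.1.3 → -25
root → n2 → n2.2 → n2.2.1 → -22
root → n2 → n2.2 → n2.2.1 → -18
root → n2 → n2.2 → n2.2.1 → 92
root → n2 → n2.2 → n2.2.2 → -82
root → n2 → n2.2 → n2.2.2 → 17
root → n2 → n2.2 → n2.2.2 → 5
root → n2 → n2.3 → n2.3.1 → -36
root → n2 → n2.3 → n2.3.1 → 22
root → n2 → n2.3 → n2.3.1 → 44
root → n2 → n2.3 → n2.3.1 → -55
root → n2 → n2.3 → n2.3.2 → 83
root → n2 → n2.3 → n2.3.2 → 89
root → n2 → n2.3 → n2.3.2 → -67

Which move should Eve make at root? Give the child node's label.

n2

n1.1.1 (Priya): min(-8, 83) = -8
n1.1.2 (Priya): min(-47, -4, 46, -70) = -70
n1.1 (Eve): max(-8, -70) = -8
n1.2.1 (Priya): min(74, -73, 42) = -73
n1.2.2 (Priya): min(-68, -97) = -97
n1.2.3 (Priya): min(-84, -98) = -98
n1.2.4 (Priya): min(-88, -65) = -88
n1.2 (Eve): max(-73, -97, -98, -88) = -73
n1.3.1 (Priya): min(-63, 74) = -63
n1.3.2 (Priya): min(-32, -29, -88) = -88
n1.3.3 (Priya): min(67, 72, 3, -29) = -29
n1.3.4 (Priya): min(5, -32) = -32
n1.3 (Eve): max(-63, -88, -29, -32) = -29
n1 (Priya): min(-8, -73, -29) = -73
n2.1.1 (Priya): min(35, -87, 12, 26) = -87
n2.1.2 (Priya): min(-67, -90) = -90
n2.1.3 (Priya): min(82, -25) = -25
n2.1 (Eve): max(-87, -90, -25) = -25
n2.2.1 (Priya): min(-22, -18, 92) = -22
n2.2.2 (Priya): min(-82, 17, 5) = -82
n2.2 (Eve): max(-22, -82) = -22
n2.3.1 (Priya): min(-36, 22, 44, -55) = -55
n2.3.2 (Priya): min(83, 89, -67) = -67
n2.3 (Eve): max(-55, -67) = -55
n2 (Priya): min(-25, -22, -55) = -55
root (Eve): max(-73, -55) = -55
Eve at root wants the highest of {n1=-73, n2=-55}, so chooses n2.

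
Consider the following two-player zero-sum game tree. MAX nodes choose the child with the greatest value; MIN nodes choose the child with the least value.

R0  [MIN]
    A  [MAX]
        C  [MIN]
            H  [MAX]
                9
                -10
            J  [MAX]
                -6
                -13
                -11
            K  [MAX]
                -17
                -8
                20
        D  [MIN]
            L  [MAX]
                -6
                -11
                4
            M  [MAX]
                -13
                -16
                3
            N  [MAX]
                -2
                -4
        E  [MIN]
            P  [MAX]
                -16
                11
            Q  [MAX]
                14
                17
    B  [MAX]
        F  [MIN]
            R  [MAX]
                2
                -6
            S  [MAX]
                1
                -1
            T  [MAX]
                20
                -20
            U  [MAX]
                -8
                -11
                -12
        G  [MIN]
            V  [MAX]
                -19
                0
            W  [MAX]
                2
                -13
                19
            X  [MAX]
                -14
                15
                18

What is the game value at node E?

11

P (MAX): max(-16, 11) = 11
Q (MAX): max(14, 17) = 17
E (MIN): min(11, 17) = 11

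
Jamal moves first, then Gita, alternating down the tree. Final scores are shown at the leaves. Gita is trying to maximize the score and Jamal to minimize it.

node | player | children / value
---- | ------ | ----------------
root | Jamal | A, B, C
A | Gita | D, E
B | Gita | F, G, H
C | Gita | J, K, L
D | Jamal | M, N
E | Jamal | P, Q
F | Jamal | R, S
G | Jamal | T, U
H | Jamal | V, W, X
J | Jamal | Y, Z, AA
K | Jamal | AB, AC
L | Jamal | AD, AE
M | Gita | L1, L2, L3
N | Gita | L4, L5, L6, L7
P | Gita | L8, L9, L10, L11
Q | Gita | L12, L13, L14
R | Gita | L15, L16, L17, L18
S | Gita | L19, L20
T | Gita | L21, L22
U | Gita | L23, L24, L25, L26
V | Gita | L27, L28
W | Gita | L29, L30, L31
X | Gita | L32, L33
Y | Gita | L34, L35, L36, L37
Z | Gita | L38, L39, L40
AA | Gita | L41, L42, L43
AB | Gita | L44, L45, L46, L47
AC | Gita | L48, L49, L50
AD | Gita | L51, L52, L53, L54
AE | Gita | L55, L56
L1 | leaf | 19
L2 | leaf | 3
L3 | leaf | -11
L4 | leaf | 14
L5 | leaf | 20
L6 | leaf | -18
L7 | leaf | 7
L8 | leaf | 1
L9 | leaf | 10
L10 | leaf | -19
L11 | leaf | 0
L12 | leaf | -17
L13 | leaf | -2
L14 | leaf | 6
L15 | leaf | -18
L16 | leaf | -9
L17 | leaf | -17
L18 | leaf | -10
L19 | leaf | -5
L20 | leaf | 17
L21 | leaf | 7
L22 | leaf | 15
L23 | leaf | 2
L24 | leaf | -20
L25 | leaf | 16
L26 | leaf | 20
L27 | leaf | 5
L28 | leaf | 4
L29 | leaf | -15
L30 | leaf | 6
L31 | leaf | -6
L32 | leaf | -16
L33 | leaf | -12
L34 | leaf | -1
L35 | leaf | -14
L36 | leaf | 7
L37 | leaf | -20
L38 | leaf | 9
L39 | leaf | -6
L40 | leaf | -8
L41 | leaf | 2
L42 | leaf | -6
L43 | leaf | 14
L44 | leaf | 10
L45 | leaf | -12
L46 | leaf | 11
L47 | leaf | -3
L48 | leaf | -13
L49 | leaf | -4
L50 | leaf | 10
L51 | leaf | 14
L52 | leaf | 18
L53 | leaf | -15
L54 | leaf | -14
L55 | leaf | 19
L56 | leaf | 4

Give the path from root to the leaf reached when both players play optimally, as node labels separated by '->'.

M (Gita): max(19, 3, -11) = 19
N (Gita): max(14, 20, -18, 7) = 20
D (Jamal): min(19, 20) = 19
P (Gita): max(1, 10, -19, 0) = 10
Q (Gita): max(-17, -2, 6) = 6
E (Jamal): min(10, 6) = 6
A (Gita): max(19, 6) = 19
R (Gita): max(-18, -9, -17, -10) = -9
S (Gita): max(-5, 17) = 17
F (Jamal): min(-9, 17) = -9
T (Gita): max(7, 15) = 15
U (Gita): max(2, -20, 16, 20) = 20
G (Jamal): min(15, 20) = 15
V (Gita): max(5, 4) = 5
W (Gita): max(-15, 6, -6) = 6
X (Gita): max(-16, -12) = -12
H (Jamal): min(5, 6, -12) = -12
B (Gita): max(-9, 15, -12) = 15
Y (Gita): max(-1, -14, 7, -20) = 7
Z (Gita): max(9, -6, -8) = 9
AA (Gita): max(2, -6, 14) = 14
J (Jamal): min(7, 9, 14) = 7
AB (Gita): max(10, -12, 11, -3) = 11
AC (Gita): max(-13, -4, 10) = 10
K (Jamal): min(11, 10) = 10
AD (Gita): max(14, 18, -15, -14) = 18
AE (Gita): max(19, 4) = 19
L (Jamal): min(18, 19) = 18
C (Gita): max(7, 10, 18) = 18
root (Jamal): min(19, 15, 18) = 15
At root, Jamal picks B (lowest: 15).
At B, Gita picks G (highest: 15).
At G, Jamal picks T (lowest: 15).
At T, Gita picks L22 (highest: 15).
Terminal value 15.

root -> B -> G -> T -> L22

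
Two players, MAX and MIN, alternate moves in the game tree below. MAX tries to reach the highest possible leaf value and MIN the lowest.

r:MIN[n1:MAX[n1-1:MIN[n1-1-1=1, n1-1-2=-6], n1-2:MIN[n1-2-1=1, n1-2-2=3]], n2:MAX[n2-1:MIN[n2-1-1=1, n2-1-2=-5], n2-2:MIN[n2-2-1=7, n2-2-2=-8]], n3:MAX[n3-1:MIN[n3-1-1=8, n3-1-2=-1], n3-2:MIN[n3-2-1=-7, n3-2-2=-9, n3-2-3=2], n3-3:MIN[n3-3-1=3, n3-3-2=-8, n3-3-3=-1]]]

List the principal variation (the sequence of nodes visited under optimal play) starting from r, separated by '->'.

n1-1 (MIN): min(1, -6) = -6
n1-2 (MIN): min(1, 3) = 1
n1 (MAX): max(-6, 1) = 1
n2-1 (MIN): min(1, -5) = -5
n2-2 (MIN): min(7, -8) = -8
n2 (MAX): max(-5, -8) = -5
n3-1 (MIN): min(8, -1) = -1
n3-2 (MIN): min(-7, -9, 2) = -9
n3-3 (MIN): min(3, -8, -1) = -8
n3 (MAX): max(-1, -9, -8) = -1
r (MIN): min(1, -5, -1) = -5
At r, MIN picks n2 (lowest: -5).
At n2, MAX picks n2-1 (highest: -5).
At n2-1, MIN picks n2-1-2 (lowest: -5).
Terminal value -5.

r -> n2 -> n2-1 -> n2-1-2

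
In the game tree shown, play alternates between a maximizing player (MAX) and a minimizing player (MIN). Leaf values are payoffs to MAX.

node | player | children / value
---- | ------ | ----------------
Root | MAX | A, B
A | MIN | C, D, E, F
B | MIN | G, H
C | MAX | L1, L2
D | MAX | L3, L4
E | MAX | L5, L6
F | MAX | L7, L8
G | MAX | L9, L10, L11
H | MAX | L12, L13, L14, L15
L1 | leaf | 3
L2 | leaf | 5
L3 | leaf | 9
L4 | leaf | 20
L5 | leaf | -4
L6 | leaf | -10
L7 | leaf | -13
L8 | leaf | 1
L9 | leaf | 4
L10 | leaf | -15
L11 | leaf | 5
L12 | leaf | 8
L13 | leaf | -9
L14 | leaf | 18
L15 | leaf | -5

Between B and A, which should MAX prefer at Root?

B

G (MAX): max(4, -15, 5) = 5
H (MAX): max(8, -9, 18, -5) = 18
B (MIN): min(5, 18) = 5
C (MAX): max(3, 5) = 5
D (MAX): max(9, 20) = 20
E (MAX): max(-4, -10) = -4
F (MAX): max(-13, 1) = 1
A (MIN): min(5, 20, -4, 1) = -4
MAX prefers the higher value; B=5, A=-4. B is better since 5 > -4.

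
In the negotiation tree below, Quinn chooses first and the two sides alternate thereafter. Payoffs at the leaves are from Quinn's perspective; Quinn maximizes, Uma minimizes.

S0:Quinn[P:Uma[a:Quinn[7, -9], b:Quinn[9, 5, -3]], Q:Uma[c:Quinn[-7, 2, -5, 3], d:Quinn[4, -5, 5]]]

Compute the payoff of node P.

7

a (Quinn): max(7, -9) = 7
b (Quinn): max(9, 5, -3) = 9
P (Uma): min(7, 9) = 7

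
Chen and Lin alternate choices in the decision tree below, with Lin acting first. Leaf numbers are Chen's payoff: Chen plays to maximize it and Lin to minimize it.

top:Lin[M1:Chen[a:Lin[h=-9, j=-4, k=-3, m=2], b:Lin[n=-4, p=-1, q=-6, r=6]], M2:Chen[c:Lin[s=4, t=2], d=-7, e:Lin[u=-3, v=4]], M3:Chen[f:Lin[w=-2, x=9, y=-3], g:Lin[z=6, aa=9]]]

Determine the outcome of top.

a (Lin): min(-9, -4, -3, 2) = -9
b (Lin): min(-4, -1, -6, 6) = -6
M1 (Chen): max(-9, -6) = -6
c (Lin): min(4, 2) = 2
e (Lin): min(-3, 4) = -3
M2 (Chen): max(2, -7, -3) = 2
f (Lin): min(-2, 9, -3) = -3
g (Lin): min(6, 9) = 6
M3 (Chen): max(-3, 6) = 6
top (Lin): min(-6, 2, 6) = -6

-6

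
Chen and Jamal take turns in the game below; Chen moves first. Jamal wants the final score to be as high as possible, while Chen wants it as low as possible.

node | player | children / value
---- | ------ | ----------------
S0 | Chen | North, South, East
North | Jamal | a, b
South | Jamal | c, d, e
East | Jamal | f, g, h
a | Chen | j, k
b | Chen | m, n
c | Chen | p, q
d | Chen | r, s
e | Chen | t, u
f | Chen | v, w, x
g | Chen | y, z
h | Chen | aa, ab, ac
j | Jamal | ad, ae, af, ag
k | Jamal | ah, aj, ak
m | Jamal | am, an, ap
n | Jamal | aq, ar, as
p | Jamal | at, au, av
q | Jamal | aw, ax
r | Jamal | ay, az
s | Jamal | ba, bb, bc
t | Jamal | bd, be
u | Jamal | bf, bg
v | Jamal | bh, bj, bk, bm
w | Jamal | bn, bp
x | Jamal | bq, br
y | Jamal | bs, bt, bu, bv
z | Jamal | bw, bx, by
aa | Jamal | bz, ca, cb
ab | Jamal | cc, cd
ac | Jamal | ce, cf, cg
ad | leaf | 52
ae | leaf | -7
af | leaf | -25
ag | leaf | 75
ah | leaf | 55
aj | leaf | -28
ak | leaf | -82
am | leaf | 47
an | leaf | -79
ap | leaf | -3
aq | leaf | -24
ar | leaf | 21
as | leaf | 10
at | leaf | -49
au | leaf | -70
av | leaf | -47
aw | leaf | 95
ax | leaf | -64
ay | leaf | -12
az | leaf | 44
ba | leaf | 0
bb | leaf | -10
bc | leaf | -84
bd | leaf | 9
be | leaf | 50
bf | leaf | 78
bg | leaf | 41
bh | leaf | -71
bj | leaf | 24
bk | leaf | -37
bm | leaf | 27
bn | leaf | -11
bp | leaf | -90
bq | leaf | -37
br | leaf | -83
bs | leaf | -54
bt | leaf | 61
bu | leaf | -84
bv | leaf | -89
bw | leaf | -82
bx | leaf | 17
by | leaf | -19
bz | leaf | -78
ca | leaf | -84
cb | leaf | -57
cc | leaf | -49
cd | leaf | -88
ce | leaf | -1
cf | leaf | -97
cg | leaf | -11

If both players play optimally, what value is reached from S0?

j (Jamal): max(52, -7, -25, 75) = 75
k (Jamal): max(55, -28, -82) = 55
a (Chen): min(75, 55) = 55
m (Jamal): max(47, -79, -3) = 47
n (Jamal): max(-24, 21, 10) = 21
b (Chen): min(47, 21) = 21
North (Jamal): max(55, 21) = 55
p (Jamal): max(-49, -70, -47) = -47
q (Jamal): max(95, -64) = 95
c (Chen): min(-47, 95) = -47
r (Jamal): max(-12, 44) = 44
s (Jamal): max(0, -10, -84) = 0
d (Chen): min(44, 0) = 0
t (Jamal): max(9, 50) = 50
u (Jamal): max(78, 41) = 78
e (Chen): min(50, 78) = 50
South (Jamal): max(-47, 0, 50) = 50
v (Jamal): max(-71, 24, -37, 27) = 27
w (Jamal): max(-11, -90) = -11
x (Jamal): max(-37, -83) = -37
f (Chen): min(27, -11, -37) = -37
y (Jamal): max(-54, 61, -84, -89) = 61
z (Jamal): max(-82, 17, -19) = 17
g (Chen): min(61, 17) = 17
aa (Jamal): max(-78, -84, -57) = -57
ab (Jamal): max(-49, -88) = -49
ac (Jamal): max(-1, -97, -11) = -1
h (Chen): min(-57, -49, -1) = -57
East (Jamal): max(-37, 17, -57) = 17
S0 (Chen): min(55, 50, 17) = 17

17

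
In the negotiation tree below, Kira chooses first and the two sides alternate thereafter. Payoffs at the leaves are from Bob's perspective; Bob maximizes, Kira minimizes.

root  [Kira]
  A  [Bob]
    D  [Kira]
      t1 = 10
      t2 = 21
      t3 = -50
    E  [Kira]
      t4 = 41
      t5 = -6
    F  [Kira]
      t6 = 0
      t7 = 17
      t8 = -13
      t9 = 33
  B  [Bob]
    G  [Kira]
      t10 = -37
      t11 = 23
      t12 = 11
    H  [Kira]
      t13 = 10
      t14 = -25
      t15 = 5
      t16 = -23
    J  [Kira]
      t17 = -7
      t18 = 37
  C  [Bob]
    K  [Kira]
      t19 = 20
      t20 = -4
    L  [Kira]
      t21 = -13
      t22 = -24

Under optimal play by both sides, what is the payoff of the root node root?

D (Kira): min(10, 21, -50) = -50
E (Kira): min(41, -6) = -6
F (Kira): min(0, 17, -13, 33) = -13
A (Bob): max(-50, -6, -13) = -6
G (Kira): min(-37, 23, 11) = -37
H (Kira): min(10, -25, 5, -23) = -25
J (Kira): min(-7, 37) = -7
B (Bob): max(-37, -25, -7) = -7
K (Kira): min(20, -4) = -4
L (Kira): min(-13, -24) = -24
C (Bob): max(-4, -24) = -4
root (Kira): min(-6, -7, -4) = -7

-7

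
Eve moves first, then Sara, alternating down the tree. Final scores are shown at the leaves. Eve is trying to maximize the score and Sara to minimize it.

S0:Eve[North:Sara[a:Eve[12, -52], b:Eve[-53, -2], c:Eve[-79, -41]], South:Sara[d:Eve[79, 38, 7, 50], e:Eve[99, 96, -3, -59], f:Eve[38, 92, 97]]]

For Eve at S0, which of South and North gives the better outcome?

d (Eve): max(79, 38, 7, 50) = 79
e (Eve): max(99, 96, -3, -59) = 99
f (Eve): max(38, 92, 97) = 97
South (Sara): min(79, 99, 97) = 79
a (Eve): max(12, -52) = 12
b (Eve): max(-53, -2) = -2
c (Eve): max(-79, -41) = -41
North (Sara): min(12, -2, -41) = -41
Eve prefers the higher value; South=79, North=-41. South is better since 79 > -41.

South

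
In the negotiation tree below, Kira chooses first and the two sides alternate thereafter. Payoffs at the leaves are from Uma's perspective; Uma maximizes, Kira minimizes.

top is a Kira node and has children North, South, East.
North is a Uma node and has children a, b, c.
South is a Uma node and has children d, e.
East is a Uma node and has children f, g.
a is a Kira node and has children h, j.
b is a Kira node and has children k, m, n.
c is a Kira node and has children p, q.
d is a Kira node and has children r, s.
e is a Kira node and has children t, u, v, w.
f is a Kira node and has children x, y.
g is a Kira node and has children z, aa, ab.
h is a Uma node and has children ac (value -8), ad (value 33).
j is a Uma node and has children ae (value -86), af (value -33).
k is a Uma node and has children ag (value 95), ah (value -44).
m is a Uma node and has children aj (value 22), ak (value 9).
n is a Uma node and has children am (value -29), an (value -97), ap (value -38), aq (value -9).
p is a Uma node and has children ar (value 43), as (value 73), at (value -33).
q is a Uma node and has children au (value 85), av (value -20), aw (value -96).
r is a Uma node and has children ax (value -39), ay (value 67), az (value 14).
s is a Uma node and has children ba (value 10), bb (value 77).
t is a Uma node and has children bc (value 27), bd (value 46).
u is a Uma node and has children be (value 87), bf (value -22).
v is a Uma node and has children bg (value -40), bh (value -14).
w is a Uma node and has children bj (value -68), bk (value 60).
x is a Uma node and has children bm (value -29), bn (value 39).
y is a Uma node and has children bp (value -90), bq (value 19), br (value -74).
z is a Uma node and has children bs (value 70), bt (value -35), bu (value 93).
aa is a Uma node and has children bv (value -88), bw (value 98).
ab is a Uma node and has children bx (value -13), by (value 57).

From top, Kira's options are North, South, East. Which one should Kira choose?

h (Uma): max(-8, 33) = 33
j (Uma): max(-86, -33) = -33
a (Kira): min(33, -33) = -33
k (Uma): max(95, -44) = 95
m (Uma): max(22, 9) = 22
n (Uma): max(-29, -97, -38, -9) = -9
b (Kira): min(95, 22, -9) = -9
p (Uma): max(43, 73, -33) = 73
q (Uma): max(85, -20, -96) = 85
c (Kira): min(73, 85) = 73
North (Uma): max(-33, -9, 73) = 73
r (Uma): max(-39, 67, 14) = 67
s (Uma): max(10, 77) = 77
d (Kira): min(67, 77) = 67
t (Uma): max(27, 46) = 46
u (Uma): max(87, -22) = 87
v (Uma): max(-40, -14) = -14
w (Uma): max(-68, 60) = 60
e (Kira): min(46, 87, -14, 60) = -14
South (Uma): max(67, -14) = 67
x (Uma): max(-29, 39) = 39
y (Uma): max(-90, 19, -74) = 19
f (Kira): min(39, 19) = 19
z (Uma): max(70, -35, 93) = 93
aa (Uma): max(-88, 98) = 98
ab (Uma): max(-13, 57) = 57
g (Kira): min(93, 98, 57) = 57
East (Uma): max(19, 57) = 57
top (Kira): min(73, 67, 57) = 57
Kira at top wants the lowest of {North=73, South=67, East=57}, so chooses East.

East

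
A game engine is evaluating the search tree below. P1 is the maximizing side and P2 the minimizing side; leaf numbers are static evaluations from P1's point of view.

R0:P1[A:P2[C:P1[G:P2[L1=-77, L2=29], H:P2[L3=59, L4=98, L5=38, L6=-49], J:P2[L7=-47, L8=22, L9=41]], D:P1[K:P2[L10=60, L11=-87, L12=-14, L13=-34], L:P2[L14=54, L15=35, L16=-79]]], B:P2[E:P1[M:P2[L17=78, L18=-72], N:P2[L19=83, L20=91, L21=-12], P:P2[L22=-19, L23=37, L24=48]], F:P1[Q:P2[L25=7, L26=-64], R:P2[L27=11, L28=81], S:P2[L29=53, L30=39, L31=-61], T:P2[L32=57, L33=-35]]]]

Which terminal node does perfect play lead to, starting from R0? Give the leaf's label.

L21

G (P2): min(-77, 29) = -77
H (P2): min(59, 98, 38, -49) = -49
J (P2): min(-47, 22, 41) = -47
C (P1): max(-77, -49, -47) = -47
K (P2): min(60, -87, -14, -34) = -87
L (P2): min(54, 35, -79) = -79
D (P1): max(-87, -79) = -79
A (P2): min(-47, -79) = -79
M (P2): min(78, -72) = -72
N (P2): min(83, 91, -12) = -12
P (P2): min(-19, 37, 48) = -19
E (P1): max(-72, -12, -19) = -12
Q (P2): min(7, -64) = -64
R (P2): min(11, 81) = 11
S (P2): min(53, 39, -61) = -61
T (P2): min(57, -35) = -35
F (P1): max(-64, 11, -61, -35) = 11
B (P2): min(-12, 11) = -12
R0 (P1): max(-79, -12) = -12
At R0, P1 picks B (highest: -12).
At B, P2 picks E (lowest: -12).
At E, P1 picks N (highest: -12).
At N, P2 picks L21 (lowest: -12).
Terminal value -12.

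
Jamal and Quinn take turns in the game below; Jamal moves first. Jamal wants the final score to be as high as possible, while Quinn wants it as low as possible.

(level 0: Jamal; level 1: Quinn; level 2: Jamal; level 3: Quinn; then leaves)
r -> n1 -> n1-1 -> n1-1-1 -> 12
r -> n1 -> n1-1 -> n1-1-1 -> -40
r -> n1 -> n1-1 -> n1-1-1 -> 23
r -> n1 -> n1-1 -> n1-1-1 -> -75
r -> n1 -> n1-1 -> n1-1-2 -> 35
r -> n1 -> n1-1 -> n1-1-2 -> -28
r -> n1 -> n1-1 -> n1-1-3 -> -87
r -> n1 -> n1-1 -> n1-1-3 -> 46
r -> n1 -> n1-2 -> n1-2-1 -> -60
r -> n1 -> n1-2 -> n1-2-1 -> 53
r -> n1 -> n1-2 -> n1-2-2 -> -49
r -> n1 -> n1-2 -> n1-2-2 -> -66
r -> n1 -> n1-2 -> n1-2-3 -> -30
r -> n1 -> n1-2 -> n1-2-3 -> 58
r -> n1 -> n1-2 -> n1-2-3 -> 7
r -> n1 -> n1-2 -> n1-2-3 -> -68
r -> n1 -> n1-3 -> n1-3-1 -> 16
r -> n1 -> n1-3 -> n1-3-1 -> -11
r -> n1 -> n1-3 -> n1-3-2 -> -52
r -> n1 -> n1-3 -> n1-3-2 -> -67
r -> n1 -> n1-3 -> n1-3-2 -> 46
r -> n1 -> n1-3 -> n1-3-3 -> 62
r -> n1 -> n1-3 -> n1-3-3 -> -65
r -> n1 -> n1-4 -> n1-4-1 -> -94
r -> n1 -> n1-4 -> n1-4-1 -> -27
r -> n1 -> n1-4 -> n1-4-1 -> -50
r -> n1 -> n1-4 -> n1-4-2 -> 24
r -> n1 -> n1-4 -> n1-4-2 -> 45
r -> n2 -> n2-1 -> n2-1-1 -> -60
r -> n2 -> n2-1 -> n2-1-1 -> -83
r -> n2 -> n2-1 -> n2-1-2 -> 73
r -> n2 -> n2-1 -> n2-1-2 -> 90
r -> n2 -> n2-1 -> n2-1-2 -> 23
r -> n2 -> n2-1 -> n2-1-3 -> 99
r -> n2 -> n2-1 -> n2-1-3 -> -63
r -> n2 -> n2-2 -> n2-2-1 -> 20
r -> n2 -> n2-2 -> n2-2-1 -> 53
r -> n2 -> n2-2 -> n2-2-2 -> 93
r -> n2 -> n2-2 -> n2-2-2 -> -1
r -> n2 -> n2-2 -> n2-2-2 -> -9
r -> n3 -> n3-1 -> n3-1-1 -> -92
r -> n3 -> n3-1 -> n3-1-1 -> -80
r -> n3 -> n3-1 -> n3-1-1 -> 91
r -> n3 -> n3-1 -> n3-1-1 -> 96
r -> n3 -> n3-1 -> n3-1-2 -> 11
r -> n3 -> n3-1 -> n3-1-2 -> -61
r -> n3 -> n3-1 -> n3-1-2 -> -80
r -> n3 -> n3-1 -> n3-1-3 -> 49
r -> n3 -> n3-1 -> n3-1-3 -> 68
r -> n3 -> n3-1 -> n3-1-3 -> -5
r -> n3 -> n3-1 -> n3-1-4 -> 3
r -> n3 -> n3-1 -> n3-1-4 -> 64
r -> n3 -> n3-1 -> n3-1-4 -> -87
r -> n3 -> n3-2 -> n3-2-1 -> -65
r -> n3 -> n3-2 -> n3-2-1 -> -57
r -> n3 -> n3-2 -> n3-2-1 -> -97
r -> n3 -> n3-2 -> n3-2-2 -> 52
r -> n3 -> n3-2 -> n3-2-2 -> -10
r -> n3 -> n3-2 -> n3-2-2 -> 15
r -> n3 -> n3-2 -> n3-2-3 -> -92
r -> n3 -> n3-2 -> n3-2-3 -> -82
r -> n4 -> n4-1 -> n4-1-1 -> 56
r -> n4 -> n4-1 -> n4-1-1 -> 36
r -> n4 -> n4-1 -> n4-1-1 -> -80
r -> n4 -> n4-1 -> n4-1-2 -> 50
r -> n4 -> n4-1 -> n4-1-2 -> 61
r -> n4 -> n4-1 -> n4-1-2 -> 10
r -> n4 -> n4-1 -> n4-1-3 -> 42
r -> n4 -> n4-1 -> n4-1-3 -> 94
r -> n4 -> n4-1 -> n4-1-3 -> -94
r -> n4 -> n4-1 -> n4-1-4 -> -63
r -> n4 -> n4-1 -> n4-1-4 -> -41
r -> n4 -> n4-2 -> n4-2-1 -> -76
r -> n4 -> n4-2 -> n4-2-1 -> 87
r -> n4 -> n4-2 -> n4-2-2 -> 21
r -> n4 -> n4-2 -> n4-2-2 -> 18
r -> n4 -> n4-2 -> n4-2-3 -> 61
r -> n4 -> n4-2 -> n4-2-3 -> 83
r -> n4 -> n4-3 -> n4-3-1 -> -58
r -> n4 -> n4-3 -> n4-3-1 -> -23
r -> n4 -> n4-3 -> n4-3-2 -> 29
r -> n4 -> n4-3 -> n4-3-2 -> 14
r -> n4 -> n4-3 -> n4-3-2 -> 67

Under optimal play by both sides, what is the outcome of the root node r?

n1-1-1 (Quinn): min(12, -40, 23, -75) = -75
n1-1-2 (Quinn): min(35, -28) = -28
n1-1-3 (Quinn): min(-87, 46) = -87
n1-1 (Jamal): max(-75, -28, -87) = -28
n1-2-1 (Quinn): min(-60, 53) = -60
n1-2-2 (Quinn): min(-49, -66) = -66
n1-2-3 (Quinn): min(-30, 58, 7, -68) = -68
n1-2 (Jamal): max(-60, -66, -68) = -60
n1-3-1 (Quinn): min(16, -11) = -11
n1-3-2 (Quinn): min(-52, -67, 46) = -67
n1-3-3 (Quinn): min(62, -65) = -65
n1-3 (Jamal): max(-11, -67, -65) = -11
n1-4-1 (Quinn): min(-94, -27, -50) = -94
n1-4-2 (Quinn): min(24, 45) = 24
n1-4 (Jamal): max(-94, 24) = 24
n1 (Quinn): min(-28, -60, -11, 24) = -60
n2-1-1 (Quinn): min(-60, -83) = -83
n2-1-2 (Quinn): min(73, 90, 23) = 23
n2-1-3 (Quinn): min(99, -63) = -63
n2-1 (Jamal): max(-83, 23, -63) = 23
n2-2-1 (Quinn): min(20, 53) = 20
n2-2-2 (Quinn): min(93, -1, -9) = -9
n2-2 (Jamal): max(20, -9) = 20
n2 (Quinn): min(23, 20) = 20
n3-1-1 (Quinn): min(-92, -80, 91, 96) = -92
n3-1-2 (Quinn): min(11, -61, -80) = -80
n3-1-3 (Quinn): min(49, 68, -5) = -5
n3-1-4 (Quinn): min(3, 64, -87) = -87
n3-1 (Jamal): max(-92, -80, -5, -87) = -5
n3-2-1 (Quinn): min(-65, -57, -97) = -97
n3-2-2 (Quinn): min(52, -10, 15) = -10
n3-2-3 (Quinn): min(-92, -82) = -92
n3-2 (Jamal): max(-97, -10, -92) = -10
n3 (Quinn): min(-5, -10) = -10
n4-1-1 (Quinn): min(56, 36, -80) = -80
n4-1-2 (Quinn): min(50, 61, 10) = 10
n4-1-3 (Quinn): min(42, 94, -94) = -94
n4-1-4 (Quinn): min(-63, -41) = -63
n4-1 (Jamal): max(-80, 10, -94, -63) = 10
n4-2-1 (Quinn): min(-76, 87) = -76
n4-2-2 (Quinn): min(21, 18) = 18
n4-2-3 (Quinn): min(61, 83) = 61
n4-2 (Jamal): max(-76, 18, 61) = 61
n4-3-1 (Quinn): min(-58, -23) = -58
n4-3-2 (Quinn): min(29, 14, 67) = 14
n4-3 (Jamal): max(-58, 14) = 14
n4 (Quinn): min(10, 61, 14) = 10
r (Jamal): max(-60, 20, -10, 10) = 20

20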